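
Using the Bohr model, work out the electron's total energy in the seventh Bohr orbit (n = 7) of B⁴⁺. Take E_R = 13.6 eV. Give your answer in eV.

-6.94 eV

E_n = −E_R·Z²/n² = −13.6 × 5²/7² = -6.94 eV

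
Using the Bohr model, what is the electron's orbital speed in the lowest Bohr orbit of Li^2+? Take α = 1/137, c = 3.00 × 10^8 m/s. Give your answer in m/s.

6.57 × 10^6 m/s

v_n = Zαc/n = 3 × 0.00730 × 3.00 × 10^8 / 1
    = 6.57 × 10^6 m/s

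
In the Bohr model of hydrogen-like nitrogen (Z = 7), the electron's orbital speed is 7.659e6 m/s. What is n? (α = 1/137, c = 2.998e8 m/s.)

v_n = Zαc/n ⇒ n = Zαc/v = 7 × 0.007299 × 2.998e8 / 7.659e6 ≈ 2.00
n = 2

2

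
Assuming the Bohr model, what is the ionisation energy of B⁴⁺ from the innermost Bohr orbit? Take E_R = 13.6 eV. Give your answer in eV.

E_n = −E_R·Z²/n² = −13.6 × 5²/1² eV = -340 eV
Ionisation energy = −E_n = 340 eV

340 eV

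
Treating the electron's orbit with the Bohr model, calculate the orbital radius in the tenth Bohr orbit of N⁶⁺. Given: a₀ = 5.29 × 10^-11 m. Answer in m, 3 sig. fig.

7.56 × 10^-10 m

r_n = n²a₀/Z = 10² × 5.29 × 10^-11 / 7
    = 100 × 5.29 × 10^-11 / 7 = 7.56 × 10^-10 m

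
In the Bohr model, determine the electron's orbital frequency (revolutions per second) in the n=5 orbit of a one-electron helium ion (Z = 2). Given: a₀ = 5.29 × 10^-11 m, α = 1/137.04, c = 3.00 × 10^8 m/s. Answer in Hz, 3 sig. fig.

r = n²a₀/Z = 6.61 × 10^-10 m, v = Zαc/n = 8.76 × 10^5 m/s
f = v/(2πr) = 2.11 × 10^14 Hz

2.11 × 10^14 Hz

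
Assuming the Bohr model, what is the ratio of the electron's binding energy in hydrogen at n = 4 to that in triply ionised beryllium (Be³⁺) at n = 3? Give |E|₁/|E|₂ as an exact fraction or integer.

9/256

|E| ∝ Z^2 · n^-2
|E|₁/|E|₂ = (1/4)^2 · (4/3)^-2 = 9/256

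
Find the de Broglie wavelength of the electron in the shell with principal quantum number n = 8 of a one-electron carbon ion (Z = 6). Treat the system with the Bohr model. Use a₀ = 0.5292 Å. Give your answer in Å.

The Bohr quantisation condition is nλ = 2πr_n.
r_n = n²a₀/Z = 5.645 Å
λ = 2πr_n/n = 2π·5.645/8 = 4.433 Å

4.433 Å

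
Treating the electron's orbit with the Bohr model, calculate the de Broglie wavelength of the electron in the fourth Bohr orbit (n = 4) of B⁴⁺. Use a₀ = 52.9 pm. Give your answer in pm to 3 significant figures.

266 pm

The Bohr quantisation condition is nλ = 2πr_n.
r_n = n²a₀/Z = 169 pm
λ = 2πr_n/n = 2π·169/4 = 266 pm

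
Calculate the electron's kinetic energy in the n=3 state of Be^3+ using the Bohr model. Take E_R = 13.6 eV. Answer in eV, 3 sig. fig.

For a Coulomb orbit the virial theorem gives K = −E_n.
E_n = −E_R·Z²/n², so K = E_R·Z²/n² = 13.6 × 4²/3² = 24.2 eV

24.2 eV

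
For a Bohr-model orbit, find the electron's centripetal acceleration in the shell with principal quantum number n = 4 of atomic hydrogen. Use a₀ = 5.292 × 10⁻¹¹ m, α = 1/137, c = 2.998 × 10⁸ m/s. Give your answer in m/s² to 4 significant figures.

r = n²a₀/Z = 8.467 × 10⁻¹⁰ m, v = Zαc/n = 5.471 × 10⁵ m/s
a = v²/r = (5.471 × 10⁵)² / 8.467 × 10⁻¹⁰ = 3.535 × 10²⁰ m/s²

3.535 × 10²⁰ m/s²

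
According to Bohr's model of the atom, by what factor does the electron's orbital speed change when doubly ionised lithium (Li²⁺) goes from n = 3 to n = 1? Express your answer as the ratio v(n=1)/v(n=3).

3

v ∝ Z^1 · n^-1; with Z fixed, v ∝ n^-1.
v(n=1)/v(n=3) = (1/3)^-1 = 3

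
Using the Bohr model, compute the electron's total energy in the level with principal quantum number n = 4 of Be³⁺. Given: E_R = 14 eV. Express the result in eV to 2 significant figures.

-14 eV

E_n = −E_R·Z²/n² = −14 × 4²/4² = -14 eV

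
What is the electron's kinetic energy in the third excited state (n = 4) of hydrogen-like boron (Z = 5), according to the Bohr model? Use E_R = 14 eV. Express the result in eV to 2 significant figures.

For a Coulomb orbit the virial theorem gives K = −E_n.
E_n = −E_R·Z²/n², so K = E_R·Z²/n² = 14 × 5²/4² = 22 eV

22 eV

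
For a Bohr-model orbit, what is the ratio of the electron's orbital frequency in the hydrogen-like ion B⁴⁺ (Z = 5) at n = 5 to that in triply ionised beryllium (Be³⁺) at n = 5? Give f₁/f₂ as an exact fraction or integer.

25/16

f ∝ Z^2 · n^-3
f₁/f₂ = (5/4)^2 · (5/5)^-3 = 25/16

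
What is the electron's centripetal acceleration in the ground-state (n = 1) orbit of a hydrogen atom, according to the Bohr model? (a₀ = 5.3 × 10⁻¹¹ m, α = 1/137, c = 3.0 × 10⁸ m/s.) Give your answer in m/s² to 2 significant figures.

r = n²a₀/Z = 5.3 × 10⁻¹¹ m, v = Zαc/n = 2.2 × 10⁶ m/s
a = v²/r = (2.2 × 10⁶)² / 5.3 × 10⁻¹¹ = 9.0 × 10²² m/s²

9.0 × 10²² m/s²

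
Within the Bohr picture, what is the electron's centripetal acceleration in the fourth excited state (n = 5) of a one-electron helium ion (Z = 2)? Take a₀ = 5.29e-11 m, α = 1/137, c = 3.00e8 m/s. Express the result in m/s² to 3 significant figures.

r = n²a₀/Z = 6.61e-10 m, v = Zαc/n = 8.76e5 m/s
a = v²/r = (8.76e5)² / 6.61e-10 = 1.16e21 m/s²

1.16e21 m/s²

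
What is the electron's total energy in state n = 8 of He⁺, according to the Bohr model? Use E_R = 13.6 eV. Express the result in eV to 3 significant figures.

E_n = −E_R·Z²/n² = −13.6 × 2²/8² = -0.850 eV

-0.850 eV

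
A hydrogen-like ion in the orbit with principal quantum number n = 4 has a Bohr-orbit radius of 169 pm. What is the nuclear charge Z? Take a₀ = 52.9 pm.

r_n = n²a₀/Z ⇒ Z = n²a₀/r = 4² × 52.9 / 169 ≈ 5.01
Z = 5

5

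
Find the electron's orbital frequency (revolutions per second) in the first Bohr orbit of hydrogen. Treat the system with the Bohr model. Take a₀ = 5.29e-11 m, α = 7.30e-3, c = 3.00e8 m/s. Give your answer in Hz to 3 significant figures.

r = n²a₀/Z = 5.29e-11 m, v = Zαc/n = 2.19e6 m/s
f = v/(2πr) = 6.59e15 Hz

6.59e15 Hz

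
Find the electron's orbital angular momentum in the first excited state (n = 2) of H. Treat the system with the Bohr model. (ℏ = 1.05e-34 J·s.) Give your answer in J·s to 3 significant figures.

2.10e-34 J·s

L_n = nℏ = 2 × 1.05e-34 = 2.10e-34 J·s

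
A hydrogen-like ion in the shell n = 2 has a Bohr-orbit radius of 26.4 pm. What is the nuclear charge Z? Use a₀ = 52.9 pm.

r_n = n²a₀/Z ⇒ Z = n²a₀/r = 2² × 52.9 / 26.4 ≈ 8.02
Z = 8

8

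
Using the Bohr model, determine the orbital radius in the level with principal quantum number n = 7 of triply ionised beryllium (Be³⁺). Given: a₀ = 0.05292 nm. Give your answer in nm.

r_n = n²a₀/Z = 7² × 0.05292 / 4
    = 49 × 0.05292 / 4 = 0.6483 nm

0.6483 nm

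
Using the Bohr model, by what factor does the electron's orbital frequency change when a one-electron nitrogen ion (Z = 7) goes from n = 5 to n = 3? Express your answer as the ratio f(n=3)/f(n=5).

f ∝ Z^2 · n^-3; with Z fixed, f ∝ n^-3.
f(n=3)/f(n=5) = (3/5)^-3 = 125/27

125/27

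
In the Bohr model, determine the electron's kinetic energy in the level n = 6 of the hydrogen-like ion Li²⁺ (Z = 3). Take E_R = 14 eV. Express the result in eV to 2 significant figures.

3.5 eV

For a Coulomb orbit the virial theorem gives K = −E_n.
E_n = −E_R·Z²/n², so K = E_R·Z²/n² = 14 × 3²/6² = 3.5 eV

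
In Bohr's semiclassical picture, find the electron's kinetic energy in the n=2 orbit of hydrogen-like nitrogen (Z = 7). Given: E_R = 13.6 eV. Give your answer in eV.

For a Coulomb orbit the virial theorem gives K = −E_n.
E_n = −E_R·Z²/n², so K = E_R·Z²/n² = 13.6 × 7²/2² = 167 eV

167 eV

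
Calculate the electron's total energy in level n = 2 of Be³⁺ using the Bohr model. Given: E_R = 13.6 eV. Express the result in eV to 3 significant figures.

E_n = −E_R·Z²/n² = −13.6 × 4²/2² = -54.4 eV

-54.4 eV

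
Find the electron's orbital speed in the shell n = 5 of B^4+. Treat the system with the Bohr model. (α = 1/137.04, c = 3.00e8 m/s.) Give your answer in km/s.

v_n = Zαc/n = 5 × 0.00730 × 3.00e8 / 5
    = 2190 km/s

2190 km/s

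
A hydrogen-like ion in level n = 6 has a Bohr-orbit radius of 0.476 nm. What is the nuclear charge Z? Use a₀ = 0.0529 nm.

4

r_n = n²a₀/Z ⇒ Z = n²a₀/r = 6² × 0.0529 / 0.476 ≈ 4.00
Z = 4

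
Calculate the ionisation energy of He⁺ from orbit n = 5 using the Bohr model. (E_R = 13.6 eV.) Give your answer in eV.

2.18 eV

E_n = −E_R·Z²/n² = −13.6 × 2²/5² eV = -2.18 eV
Ionisation energy = −E_n = 2.18 eV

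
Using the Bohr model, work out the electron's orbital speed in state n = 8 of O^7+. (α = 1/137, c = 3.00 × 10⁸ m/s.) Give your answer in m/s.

2.19 × 10⁶ m/s

v_n = Zαc/n = 8 × 0.00730 × 3.00 × 10⁸ / 8
    = 2.19 × 10⁶ m/s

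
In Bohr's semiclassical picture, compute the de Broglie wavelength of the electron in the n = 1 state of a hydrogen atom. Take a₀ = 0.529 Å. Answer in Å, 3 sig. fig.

3.32 Å

The Bohr quantisation condition is nλ = 2πr_n.
r_n = n²a₀/Z = 0.529 Å
λ = 2πr_n/n = 2π·0.529/1 = 3.32 Å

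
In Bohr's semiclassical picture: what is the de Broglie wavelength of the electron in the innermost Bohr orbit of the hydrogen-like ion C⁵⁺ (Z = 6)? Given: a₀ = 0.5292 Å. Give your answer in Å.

The Bohr quantisation condition is nλ = 2πr_n.
r_n = n²a₀/Z = 0.08820 Å
λ = 2πr_n/n = 2π·0.08820/1 = 0.5542 Å

0.5542 Å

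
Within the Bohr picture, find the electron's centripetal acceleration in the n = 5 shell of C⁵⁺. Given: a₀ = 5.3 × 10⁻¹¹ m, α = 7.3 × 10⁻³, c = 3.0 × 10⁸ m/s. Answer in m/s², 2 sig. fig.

r = n²a₀/Z = 2.2 × 10⁻¹⁰ m, v = Zαc/n = 2.6 × 10⁶ m/s
a = v²/r = (2.6 × 10⁶)² / 2.2 × 10⁻¹⁰ = 3.1 × 10²² m/s²

3.1 × 10²² m/s²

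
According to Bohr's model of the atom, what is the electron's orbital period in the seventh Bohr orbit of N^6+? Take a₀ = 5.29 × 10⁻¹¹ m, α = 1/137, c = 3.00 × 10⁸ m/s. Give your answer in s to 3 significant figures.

1.06 × 10⁻¹⁵ s

r = n²a₀/Z = 7²·5.29 × 10⁻¹¹/7 = 3.70 × 10⁻¹⁰ m
v = Zαc/n = 7·0.00730·3.00 × 10⁸/7 = 2.19 × 10⁶ m/s
T = 2πr/v = 1.06 × 10⁻¹⁵ s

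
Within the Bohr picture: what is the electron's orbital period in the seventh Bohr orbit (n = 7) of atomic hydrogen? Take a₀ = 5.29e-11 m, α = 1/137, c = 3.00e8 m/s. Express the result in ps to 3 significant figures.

0.0521 ps

r = n²a₀/Z = 7²·5.29e-11/1 = 2.59e-9 m
v = Zαc/n = 1·0.00730·3.00e8/7 = 3.13e5 m/s
T = 2πr/v = 5.21e-14 s = 0.0521 ps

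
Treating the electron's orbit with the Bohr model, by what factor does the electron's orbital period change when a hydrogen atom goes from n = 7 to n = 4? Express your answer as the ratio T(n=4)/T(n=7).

T ∝ Z^-2 · n^3; with Z fixed, T ∝ n^3.
T(n=4)/T(n=7) = (4/7)^3 = 64/343

64/343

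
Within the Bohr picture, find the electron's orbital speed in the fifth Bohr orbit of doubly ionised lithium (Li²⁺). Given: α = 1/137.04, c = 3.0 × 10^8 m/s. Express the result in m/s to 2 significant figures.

v_n = Zαc/n = 3 × 0.0073 × 3.0 × 10^8 / 5
    = 1.3 × 10^6 m/s

1.3 × 10^6 m/s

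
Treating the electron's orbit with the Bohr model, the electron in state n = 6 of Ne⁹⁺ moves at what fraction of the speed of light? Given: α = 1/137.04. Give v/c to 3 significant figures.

v_n = Zαc/n, so v/c = Zα/n = 10 × 0.00730 / 6 = 0.0122

0.0122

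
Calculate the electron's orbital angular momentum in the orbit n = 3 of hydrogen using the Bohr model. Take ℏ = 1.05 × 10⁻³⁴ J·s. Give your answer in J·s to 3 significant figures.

3.15 × 10⁻³⁴ J·s

L_n = nℏ = 3 × 1.05 × 10⁻³⁴ = 3.15 × 10⁻³⁴ J·s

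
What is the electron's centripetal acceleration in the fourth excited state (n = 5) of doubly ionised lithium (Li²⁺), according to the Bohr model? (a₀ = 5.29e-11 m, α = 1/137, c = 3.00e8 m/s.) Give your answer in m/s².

r = n²a₀/Z = 4.41e-10 m, v = Zαc/n = 1.31e6 m/s
a = v²/r = (1.31e6)² / 4.41e-10 = 3.92e21 m/s²

3.92e21 m/s²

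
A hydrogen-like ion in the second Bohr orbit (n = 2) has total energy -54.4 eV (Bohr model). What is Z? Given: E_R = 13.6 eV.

E_n = −E_R Z²/n² ⇒ Z² = −E_n n²/E_R = 54.4 × 2² / 13.6 ≈ 16.00
Z = 4

4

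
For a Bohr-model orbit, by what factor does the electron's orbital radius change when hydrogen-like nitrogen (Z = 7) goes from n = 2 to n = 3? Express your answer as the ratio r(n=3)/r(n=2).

9/4

r ∝ Z^-1 · n^2; with Z fixed, r ∝ n^2.
r(n=3)/r(n=2) = (3/2)^2 = 9/4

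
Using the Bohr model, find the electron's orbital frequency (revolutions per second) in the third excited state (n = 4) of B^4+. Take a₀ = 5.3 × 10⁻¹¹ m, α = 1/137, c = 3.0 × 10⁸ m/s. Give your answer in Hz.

2.6 × 10¹⁵ Hz

r = n²a₀/Z = 1.7 × 10⁻¹⁰ m, v = Zαc/n = 2.7 × 10⁶ m/s
f = v/(2πr) = 2.6 × 10¹⁵ Hz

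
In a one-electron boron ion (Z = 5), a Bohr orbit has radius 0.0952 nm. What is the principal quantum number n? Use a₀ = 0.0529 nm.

3

r_n = n²a₀/Z ⇒ n² = rZ/a₀ = 0.0952 × 5 / 0.0529 ≈ 9.00
n = 3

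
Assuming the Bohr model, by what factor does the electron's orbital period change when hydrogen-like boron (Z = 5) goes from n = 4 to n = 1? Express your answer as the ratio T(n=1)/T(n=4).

T ∝ Z^-2 · n^3; with Z fixed, T ∝ n^3.
T(n=1)/T(n=4) = (1/4)^3 = 1/64

1/64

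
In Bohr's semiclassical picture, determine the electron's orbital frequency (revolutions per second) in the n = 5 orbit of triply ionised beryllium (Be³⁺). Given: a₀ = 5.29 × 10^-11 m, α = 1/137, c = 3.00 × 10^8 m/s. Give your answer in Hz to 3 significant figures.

8.43 × 10^14 Hz

r = n²a₀/Z = 3.31 × 10^-10 m, v = Zαc/n = 1.75 × 10^6 m/s
f = v/(2πr) = 8.43 × 10^14 Hz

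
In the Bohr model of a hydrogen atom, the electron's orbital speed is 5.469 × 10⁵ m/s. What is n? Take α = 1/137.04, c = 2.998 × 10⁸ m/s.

v_n = Zαc/n ⇒ n = Zαc/v = 1 × 0.007297 × 2.998 × 10⁸ / 5.469 × 10⁵ ≈ 4.00
n = 4

4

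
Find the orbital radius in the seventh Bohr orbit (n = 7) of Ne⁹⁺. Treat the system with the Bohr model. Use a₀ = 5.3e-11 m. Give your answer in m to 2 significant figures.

2.6e-10 m

r_n = n²a₀/Z = 7² × 5.3e-11 / 10
    = 49 × 5.3e-11 / 10 = 2.6e-10 m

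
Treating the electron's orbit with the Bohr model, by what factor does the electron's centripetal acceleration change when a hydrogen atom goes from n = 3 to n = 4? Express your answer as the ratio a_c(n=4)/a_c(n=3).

81/256

a_c ∝ Z^3 · n^-4; with Z fixed, a_c ∝ n^-4.
a_c(n=4)/a_c(n=3) = (4/3)^-4 = 81/256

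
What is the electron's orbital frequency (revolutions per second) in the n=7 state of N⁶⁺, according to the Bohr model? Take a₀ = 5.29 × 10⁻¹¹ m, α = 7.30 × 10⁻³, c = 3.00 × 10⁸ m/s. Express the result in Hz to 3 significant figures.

9.41 × 10¹⁴ Hz

r = n²a₀/Z = 3.70 × 10⁻¹⁰ m, v = Zαc/n = 2.19 × 10⁶ m/s
f = v/(2πr) = 9.41 × 10¹⁴ Hz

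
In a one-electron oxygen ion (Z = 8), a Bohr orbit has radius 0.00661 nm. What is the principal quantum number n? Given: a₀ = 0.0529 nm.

1

r_n = n²a₀/Z ⇒ n² = rZ/a₀ = 0.00661 × 8 / 0.0529 ≈ 1.00
n = 1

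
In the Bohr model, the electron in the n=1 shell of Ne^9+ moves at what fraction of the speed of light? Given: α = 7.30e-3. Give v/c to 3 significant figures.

v_n = Zαc/n, so v/c = Zα/n = 10 × 0.00730 / 1 = 0.0730

0.0730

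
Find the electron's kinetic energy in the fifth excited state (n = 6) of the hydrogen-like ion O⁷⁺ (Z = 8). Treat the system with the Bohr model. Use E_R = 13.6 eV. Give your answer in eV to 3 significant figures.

For a Coulomb orbit the virial theorem gives K = −E_n.
E_n = −E_R·Z²/n², so K = E_R·Z²/n² = 13.6 × 8²/6² = 24.2 eV

24.2 eV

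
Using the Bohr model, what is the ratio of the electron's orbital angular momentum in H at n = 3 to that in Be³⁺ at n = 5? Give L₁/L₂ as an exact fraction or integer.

3/5

L = nℏ is independent of Z.
L₁/L₂ = n₁/n₂ = 3/5 = 3/5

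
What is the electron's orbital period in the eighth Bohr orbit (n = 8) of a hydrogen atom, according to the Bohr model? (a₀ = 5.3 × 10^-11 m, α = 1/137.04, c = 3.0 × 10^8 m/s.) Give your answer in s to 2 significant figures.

r = n²a₀/Z = 8²·5.3 × 10^-11/1 = 3.4 × 10^-9 m
v = Zαc/n = 1·0.0073·3.0 × 10^8/8 = 2.7 × 10^5 m/s
T = 2πr/v = 7.8 × 10^-14 s

7.8 × 10^-14 s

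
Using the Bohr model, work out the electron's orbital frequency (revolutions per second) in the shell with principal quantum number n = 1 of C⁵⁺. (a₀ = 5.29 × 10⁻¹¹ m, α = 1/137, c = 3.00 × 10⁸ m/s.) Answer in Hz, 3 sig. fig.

2.37 × 10¹⁷ Hz

r = n²a₀/Z = 8.82 × 10⁻¹² m, v = Zαc/n = 1.31 × 10⁷ m/s
f = v/(2πr) = 2.37 × 10¹⁷ Hz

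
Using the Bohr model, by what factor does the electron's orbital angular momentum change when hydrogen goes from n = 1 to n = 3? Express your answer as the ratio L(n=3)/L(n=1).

L = nℏ depends only on n, so L ∝ n.
L(n=3)/L(n=1) = (3/1)^1 = 3

3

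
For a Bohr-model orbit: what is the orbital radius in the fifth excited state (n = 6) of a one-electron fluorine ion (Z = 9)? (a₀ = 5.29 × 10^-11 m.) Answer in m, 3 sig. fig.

2.12 × 10^-10 m

r_n = n²a₀/Z = 6² × 5.29 × 10^-11 / 9
    = 36 × 5.29 × 10^-11 / 9 = 2.12 × 10^-10 m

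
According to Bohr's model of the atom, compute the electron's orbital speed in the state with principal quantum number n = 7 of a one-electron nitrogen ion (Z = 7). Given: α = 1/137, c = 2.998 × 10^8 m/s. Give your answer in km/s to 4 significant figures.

2188 km/s

v_n = Zαc/n = 7 × 0.007299 × 2.998 × 10^8 / 7
    = 2188 km/s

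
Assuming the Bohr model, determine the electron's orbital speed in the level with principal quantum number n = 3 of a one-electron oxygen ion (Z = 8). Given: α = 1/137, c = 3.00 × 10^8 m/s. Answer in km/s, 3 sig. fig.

v_n = Zαc/n = 8 × 0.00730 × 3.00 × 10^8 / 3
    = 5840 km/s

5840 km/s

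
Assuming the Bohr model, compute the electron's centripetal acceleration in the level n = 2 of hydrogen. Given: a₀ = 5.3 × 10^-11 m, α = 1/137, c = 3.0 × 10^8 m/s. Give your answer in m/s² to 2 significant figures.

r = n²a₀/Z = 2.1 × 10^-10 m, v = Zαc/n = 1.1 × 10^6 m/s
a = v²/r = (1.1 × 10^6)² / 2.1 × 10^-10 = 5.7 × 10^21 m/s²

5.7 × 10^21 m/s²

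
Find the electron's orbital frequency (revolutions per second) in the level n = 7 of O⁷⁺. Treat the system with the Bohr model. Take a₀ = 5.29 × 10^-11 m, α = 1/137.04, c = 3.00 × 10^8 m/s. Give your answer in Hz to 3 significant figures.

r = n²a₀/Z = 3.24 × 10^-10 m, v = Zαc/n = 2.50 × 10^6 m/s
f = v/(2πr) = 1.23 × 10^15 Hz

1.23 × 10^15 Hz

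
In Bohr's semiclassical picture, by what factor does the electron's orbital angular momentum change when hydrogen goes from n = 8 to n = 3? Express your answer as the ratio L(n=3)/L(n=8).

3/8

L = nℏ depends only on n, so L ∝ n.
L(n=3)/L(n=8) = (3/8)^1 = 3/8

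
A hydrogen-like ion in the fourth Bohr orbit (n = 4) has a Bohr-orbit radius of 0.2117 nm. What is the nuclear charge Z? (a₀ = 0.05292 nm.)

r_n = n²a₀/Z ⇒ Z = n²a₀/r = 4² × 0.05292 / 0.2117 ≈ 4.00
Z = 4

4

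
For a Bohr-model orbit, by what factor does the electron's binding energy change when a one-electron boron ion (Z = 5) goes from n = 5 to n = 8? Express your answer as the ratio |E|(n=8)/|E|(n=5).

|E| ∝ Z^2 · n^-2; with Z fixed, |E| ∝ n^-2.
|E|(n=8)/|E|(n=5) = (8/5)^-2 = 25/64

25/64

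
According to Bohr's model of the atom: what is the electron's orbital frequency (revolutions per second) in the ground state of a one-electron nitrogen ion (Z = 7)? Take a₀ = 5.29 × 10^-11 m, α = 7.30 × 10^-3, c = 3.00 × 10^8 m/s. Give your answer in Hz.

r = n²a₀/Z = 7.56 × 10^-12 m, v = Zαc/n = 1.53 × 10^7 m/s
f = v/(2πr) = 3.23 × 10^17 Hz

3.23 × 10^17 Hz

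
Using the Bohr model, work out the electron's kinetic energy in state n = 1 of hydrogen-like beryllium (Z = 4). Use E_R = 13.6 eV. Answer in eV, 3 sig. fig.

218 eV

For a Coulomb orbit the virial theorem gives K = −E_n.
E_n = −E_R·Z²/n², so K = E_R·Z²/n² = 13.6 × 4²/1² = 218 eV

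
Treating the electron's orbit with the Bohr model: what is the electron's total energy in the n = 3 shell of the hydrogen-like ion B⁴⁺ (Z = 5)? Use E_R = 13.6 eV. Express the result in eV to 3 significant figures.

E_n = −E_R·Z²/n² = −13.6 × 5²/3² = -37.8 eV

-37.8 eV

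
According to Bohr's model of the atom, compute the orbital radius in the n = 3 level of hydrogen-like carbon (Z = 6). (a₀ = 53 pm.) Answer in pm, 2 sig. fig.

80 pm

r_n = n²a₀/Z = 3² × 53 / 6
    = 9 × 53 / 6 = 80 pm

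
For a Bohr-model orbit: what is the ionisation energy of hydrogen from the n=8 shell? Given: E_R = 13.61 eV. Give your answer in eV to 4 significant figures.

E_n = −E_R·Z²/n² = −13.61 × 1²/8² eV = -0.2127 eV
Ionisation energy = −E_n = 0.2127 eV

0.2127 eV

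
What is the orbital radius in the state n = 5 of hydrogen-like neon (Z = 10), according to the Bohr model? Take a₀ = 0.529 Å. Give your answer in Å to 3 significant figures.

r_n = n²a₀/Z = 5² × 0.529 / 10
    = 25 × 0.529 / 10 = 1.32 Å

1.32 Å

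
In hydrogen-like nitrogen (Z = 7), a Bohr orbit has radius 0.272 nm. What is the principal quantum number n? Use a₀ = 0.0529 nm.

r_n = n²a₀/Z ⇒ n² = rZ/a₀ = 0.272 × 7 / 0.0529 ≈ 35.99
n = 6

6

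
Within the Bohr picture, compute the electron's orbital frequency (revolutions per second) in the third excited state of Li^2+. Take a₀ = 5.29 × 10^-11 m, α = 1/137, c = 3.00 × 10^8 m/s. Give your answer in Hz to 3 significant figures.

9.26 × 10^14 Hz

r = n²a₀/Z = 2.82 × 10^-10 m, v = Zαc/n = 1.64 × 10^6 m/s
f = v/(2πr) = 9.26 × 10^14 Hz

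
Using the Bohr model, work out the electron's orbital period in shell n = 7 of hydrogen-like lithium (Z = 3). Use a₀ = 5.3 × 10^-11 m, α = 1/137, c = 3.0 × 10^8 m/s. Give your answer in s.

r = n²a₀/Z = 7²·5.3 × 10^-11/3 = 8.7 × 10^-10 m
v = Zαc/n = 3·0.0073·3.0 × 10^8/7 = 9.4 × 10^5 m/s
T = 2πr/v = 5.8 × 10^-15 s

5.8 × 10^-15 s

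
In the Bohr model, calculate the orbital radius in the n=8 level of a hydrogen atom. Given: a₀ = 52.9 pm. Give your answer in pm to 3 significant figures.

r_n = n²a₀/Z = 8² × 52.9 / 1
    = 64 × 52.9 / 1 = 3390 pm

3390 pm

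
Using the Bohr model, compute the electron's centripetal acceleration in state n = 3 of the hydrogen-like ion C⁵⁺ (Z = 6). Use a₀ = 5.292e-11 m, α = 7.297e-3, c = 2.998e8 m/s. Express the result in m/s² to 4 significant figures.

2.412e23 m/s²

r = n²a₀/Z = 7.938e-11 m, v = Zαc/n = 4.375e6 m/s
a = v²/r = (4.375e6)² / 7.938e-11 = 2.412e23 m/s²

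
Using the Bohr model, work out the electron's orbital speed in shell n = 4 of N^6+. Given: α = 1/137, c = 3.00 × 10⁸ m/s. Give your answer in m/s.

v_n = Zαc/n = 7 × 0.00730 × 3.00 × 10⁸ / 4
    = 3.83 × 10⁶ m/s

3.83 × 10⁶ m/s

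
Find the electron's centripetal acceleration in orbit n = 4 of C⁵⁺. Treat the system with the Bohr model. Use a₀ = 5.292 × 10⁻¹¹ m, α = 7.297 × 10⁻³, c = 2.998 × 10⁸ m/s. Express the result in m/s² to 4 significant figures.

7.630 × 10²² m/s²

r = n²a₀/Z = 1.411 × 10⁻¹⁰ m, v = Zαc/n = 3.281 × 10⁶ m/s
a = v²/r = (3.281 × 10⁶)² / 1.411 × 10⁻¹⁰ = 7.630 × 10²² m/s²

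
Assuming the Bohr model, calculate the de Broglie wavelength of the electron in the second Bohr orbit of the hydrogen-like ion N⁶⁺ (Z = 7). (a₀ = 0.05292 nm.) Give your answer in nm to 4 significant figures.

The Bohr quantisation condition is nλ = 2πr_n.
r_n = n²a₀/Z = 0.03024 nm
λ = 2πr_n/n = 2π·0.03024/2 = 0.09500 nm

0.09500 nm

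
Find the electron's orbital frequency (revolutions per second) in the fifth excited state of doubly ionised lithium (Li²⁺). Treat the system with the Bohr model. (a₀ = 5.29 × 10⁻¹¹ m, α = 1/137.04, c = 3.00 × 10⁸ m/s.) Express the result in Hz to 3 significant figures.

r = n²a₀/Z = 6.35 × 10⁻¹⁰ m, v = Zαc/n = 1.09 × 10⁶ m/s
f = v/(2πr) = 2.74 × 10¹⁴ Hz

2.74 × 10¹⁴ Hz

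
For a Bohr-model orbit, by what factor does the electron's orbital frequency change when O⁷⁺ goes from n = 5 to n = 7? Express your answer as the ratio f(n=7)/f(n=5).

125/343

f ∝ Z^2 · n^-3; with Z fixed, f ∝ n^-3.
f(n=7)/f(n=5) = (7/5)^-3 = 125/343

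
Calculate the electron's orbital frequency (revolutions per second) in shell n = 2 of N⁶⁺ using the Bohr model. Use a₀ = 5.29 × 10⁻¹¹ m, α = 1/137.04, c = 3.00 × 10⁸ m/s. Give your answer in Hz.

r = n²a₀/Z = 3.02 × 10⁻¹¹ m, v = Zαc/n = 7.66 × 10⁶ m/s
f = v/(2πr) = 4.03 × 10¹⁶ Hz

4.03 × 10¹⁶ Hz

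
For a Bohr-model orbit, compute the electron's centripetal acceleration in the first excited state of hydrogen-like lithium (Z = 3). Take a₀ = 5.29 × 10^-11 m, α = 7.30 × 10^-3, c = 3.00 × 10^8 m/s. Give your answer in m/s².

1.53 × 10^23 m/s²

r = n²a₀/Z = 7.05 × 10^-11 m, v = Zαc/n = 3.29 × 10^6 m/s
a = v²/r = (3.29 × 10^6)² / 7.05 × 10^-11 = 1.53 × 10^23 m/s²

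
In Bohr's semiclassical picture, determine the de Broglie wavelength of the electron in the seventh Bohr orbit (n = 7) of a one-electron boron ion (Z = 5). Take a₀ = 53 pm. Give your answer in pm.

470 pm

The Bohr quantisation condition is nλ = 2πr_n.
r_n = n²a₀/Z = 520 pm
λ = 2πr_n/n = 2π·520/7 = 470 pm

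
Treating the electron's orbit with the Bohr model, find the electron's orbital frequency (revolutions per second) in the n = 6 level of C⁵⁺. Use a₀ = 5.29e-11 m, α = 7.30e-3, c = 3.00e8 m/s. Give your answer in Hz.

1.10e15 Hz

r = n²a₀/Z = 3.17e-10 m, v = Zαc/n = 2.19e6 m/s
f = v/(2πr) = 1.10e15 Hz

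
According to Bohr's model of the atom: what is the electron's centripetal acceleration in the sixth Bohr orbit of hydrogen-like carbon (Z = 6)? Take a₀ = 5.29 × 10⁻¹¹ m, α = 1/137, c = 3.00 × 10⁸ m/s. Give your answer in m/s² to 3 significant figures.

r = n²a₀/Z = 3.17 × 10⁻¹⁰ m, v = Zαc/n = 2.19 × 10⁶ m/s
a = v²/r = (2.19 × 10⁶)² / 3.17 × 10⁻¹⁰ = 1.51 × 10²² m/s²

1.51 × 10²² m/s²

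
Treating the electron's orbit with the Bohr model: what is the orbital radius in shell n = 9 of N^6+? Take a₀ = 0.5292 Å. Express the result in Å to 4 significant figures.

6.124 Å

r_n = n²a₀/Z = 9² × 0.5292 / 7
    = 81 × 0.5292 / 7 = 6.124 Å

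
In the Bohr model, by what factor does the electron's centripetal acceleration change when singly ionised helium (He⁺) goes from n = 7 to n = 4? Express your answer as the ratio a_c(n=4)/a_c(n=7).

2401/256

a_c ∝ Z^3 · n^-4; with Z fixed, a_c ∝ n^-4.
a_c(n=4)/a_c(n=7) = (4/7)^-4 = 2401/256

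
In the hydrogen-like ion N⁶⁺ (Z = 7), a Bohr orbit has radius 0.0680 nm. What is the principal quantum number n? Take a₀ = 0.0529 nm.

3

r_n = n²a₀/Z ⇒ n² = rZ/a₀ = 0.0680 × 7 / 0.0529 ≈ 9.00
n = 3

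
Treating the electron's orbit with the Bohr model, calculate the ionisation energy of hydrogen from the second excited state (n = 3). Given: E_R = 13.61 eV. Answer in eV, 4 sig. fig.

1.512 eV

E_n = −E_R·Z²/n² = −13.61 × 1²/3² eV = -1.512 eV
Ionisation energy = −E_n = 1.512 eV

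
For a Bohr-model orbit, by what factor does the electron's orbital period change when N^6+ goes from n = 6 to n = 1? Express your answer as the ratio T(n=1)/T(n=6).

1/216

T ∝ Z^-2 · n^3; with Z fixed, T ∝ n^3.
T(n=1)/T(n=6) = (1/6)^3 = 1/216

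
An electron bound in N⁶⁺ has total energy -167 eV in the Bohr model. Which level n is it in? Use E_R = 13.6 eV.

E_n = −E_R Z²/n² ⇒ n² = E_R Z²/(−E_n) = 13.6 × 7² / 167 ≈ 3.99
n = 2

2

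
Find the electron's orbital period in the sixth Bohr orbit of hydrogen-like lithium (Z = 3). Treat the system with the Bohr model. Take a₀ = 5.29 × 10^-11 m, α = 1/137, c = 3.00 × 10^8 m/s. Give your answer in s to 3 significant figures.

3.64 × 10^-15 s

r = n²a₀/Z = 6²·5.29 × 10^-11/3 = 6.35 × 10^-10 m
v = Zαc/n = 3·0.00730·3.00 × 10^8/6 = 1.09 × 10^6 m/s
T = 2πr/v = 3.64 × 10^-15 s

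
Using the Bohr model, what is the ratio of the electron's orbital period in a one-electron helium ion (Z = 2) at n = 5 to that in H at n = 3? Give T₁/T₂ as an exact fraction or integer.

125/108

T ∝ Z^-2 · n^3
T₁/T₂ = (2/1)^-2 · (5/3)^3 = 125/108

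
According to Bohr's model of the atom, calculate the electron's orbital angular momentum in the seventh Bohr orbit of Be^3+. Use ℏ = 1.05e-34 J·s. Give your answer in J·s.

7.35e-34 J·s

L_n = nℏ = 7 × 1.05e-34 = 7.35e-34 J·s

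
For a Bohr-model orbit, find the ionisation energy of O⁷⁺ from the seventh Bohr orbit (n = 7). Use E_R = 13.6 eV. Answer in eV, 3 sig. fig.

17.8 eV

E_n = −E_R·Z²/n² = −13.6 × 8²/7² eV = -17.8 eV
Ionisation energy = −E_n = 17.8 eV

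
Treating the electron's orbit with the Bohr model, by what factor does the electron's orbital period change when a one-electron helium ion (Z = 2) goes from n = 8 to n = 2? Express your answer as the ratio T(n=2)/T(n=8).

1/64

T ∝ Z^-2 · n^3; with Z fixed, T ∝ n^3.
T(n=2)/T(n=8) = (2/8)^3 = 1/64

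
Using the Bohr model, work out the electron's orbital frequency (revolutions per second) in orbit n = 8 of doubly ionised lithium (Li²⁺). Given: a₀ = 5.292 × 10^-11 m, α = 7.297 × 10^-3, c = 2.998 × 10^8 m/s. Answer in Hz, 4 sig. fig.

1.157 × 10^14 Hz

r = n²a₀/Z = 1.129 × 10^-9 m, v = Zαc/n = 8.204 × 10^5 m/s
f = v/(2πr) = 1.157 × 10^14 Hz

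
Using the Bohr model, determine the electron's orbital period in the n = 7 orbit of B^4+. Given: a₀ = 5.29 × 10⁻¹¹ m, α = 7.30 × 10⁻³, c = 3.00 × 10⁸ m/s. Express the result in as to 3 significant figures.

2080 as

r = n²a₀/Z = 7²·5.29 × 10⁻¹¹/5 = 5.18 × 10⁻¹⁰ m
v = Zαc/n = 5·0.00730·3.00 × 10⁸/7 = 1.56 × 10⁶ m/s
T = 2πr/v = 2.08 × 10⁻¹⁵ s = 2080 as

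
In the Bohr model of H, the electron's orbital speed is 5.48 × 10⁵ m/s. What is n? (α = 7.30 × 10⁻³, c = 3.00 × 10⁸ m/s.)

4

v_n = Zαc/n ⇒ n = Zαc/v = 1 × 0.00730 × 3.00 × 10⁸ / 5.48 × 10⁵ ≈ 4.00
n = 4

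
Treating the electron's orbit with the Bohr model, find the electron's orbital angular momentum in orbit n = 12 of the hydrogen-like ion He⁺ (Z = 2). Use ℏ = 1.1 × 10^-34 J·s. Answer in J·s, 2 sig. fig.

L_n = nℏ = 12 × 1.1 × 10^-34 = 1.3 × 10^-33 J·s

1.3 × 10^-33 J·s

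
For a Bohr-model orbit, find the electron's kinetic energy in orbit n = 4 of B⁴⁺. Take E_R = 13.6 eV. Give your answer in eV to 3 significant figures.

21.2 eV

For a Coulomb orbit the virial theorem gives K = −E_n.
E_n = −E_R·Z²/n², so K = E_R·Z²/n² = 13.6 × 5²/4² = 21.2 eV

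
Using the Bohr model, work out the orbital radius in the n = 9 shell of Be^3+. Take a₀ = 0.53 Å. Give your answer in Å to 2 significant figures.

r_n = n²a₀/Z = 9² × 0.53 / 4
    = 81 × 0.53 / 4 = 11 Å

11 Å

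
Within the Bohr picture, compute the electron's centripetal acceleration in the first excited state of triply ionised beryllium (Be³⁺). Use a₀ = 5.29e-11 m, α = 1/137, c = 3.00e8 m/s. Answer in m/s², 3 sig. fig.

r = n²a₀/Z = 5.29e-11 m, v = Zαc/n = 4.38e6 m/s
a = v²/r = (4.38e6)² / 5.29e-11 = 3.63e23 m/s²

3.63e23 m/s²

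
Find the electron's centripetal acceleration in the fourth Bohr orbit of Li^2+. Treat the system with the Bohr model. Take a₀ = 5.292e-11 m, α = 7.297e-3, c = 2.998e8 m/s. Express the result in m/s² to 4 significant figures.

9.538e21 m/s²

r = n²a₀/Z = 2.822e-10 m, v = Zαc/n = 1.641e6 m/s
a = v²/r = (1.641e6)² / 2.822e-10 = 9.538e21 m/s²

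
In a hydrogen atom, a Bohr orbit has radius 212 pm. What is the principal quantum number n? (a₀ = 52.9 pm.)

2

r_n = n²a₀/Z ⇒ n² = rZ/a₀ = 212 × 1 / 52.9 ≈ 4.01
n = 2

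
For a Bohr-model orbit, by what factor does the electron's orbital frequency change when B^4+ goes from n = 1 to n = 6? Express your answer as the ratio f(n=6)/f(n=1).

1/216

f ∝ Z^2 · n^-3; with Z fixed, f ∝ n^-3.
f(n=6)/f(n=1) = (6/1)^-3 = 1/216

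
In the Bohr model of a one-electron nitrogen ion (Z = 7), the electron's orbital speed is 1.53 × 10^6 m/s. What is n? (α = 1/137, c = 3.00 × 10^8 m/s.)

10

v_n = Zαc/n ⇒ n = Zαc/v = 7 × 0.00730 × 3.00 × 10^8 / 1.53 × 10^6 ≈ 10.02
n = 10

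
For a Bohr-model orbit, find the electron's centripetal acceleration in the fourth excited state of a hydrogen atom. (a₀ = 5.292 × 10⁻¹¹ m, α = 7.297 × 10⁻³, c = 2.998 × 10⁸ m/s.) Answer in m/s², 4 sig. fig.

1.447 × 10²⁰ m/s²

r = n²a₀/Z = 1.323 × 10⁻⁹ m, v = Zαc/n = 4.375 × 10⁵ m/s
a = v²/r = (4.375 × 10⁵)² / 1.323 × 10⁻⁹ = 1.447 × 10²⁰ m/s²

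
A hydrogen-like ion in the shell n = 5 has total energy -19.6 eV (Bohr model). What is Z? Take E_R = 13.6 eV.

E_n = −E_R Z²/n² ⇒ Z² = −E_n n²/E_R = 19.6 × 5² / 13.6 ≈ 36.03
Z = 6

6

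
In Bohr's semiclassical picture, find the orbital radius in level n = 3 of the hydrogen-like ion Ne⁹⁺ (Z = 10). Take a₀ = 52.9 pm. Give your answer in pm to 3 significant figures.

47.6 pm

r_n = n²a₀/Z = 3² × 52.9 / 10
    = 9 × 52.9 / 10 = 47.6 pm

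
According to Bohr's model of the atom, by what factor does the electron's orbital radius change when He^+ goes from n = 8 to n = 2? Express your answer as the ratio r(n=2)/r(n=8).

r ∝ Z^-1 · n^2; with Z fixed, r ∝ n^2.
r(n=2)/r(n=8) = (2/8)^2 = 1/16

1/16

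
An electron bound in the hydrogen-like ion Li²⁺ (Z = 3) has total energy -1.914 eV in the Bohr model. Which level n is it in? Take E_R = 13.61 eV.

8

E_n = −E_R Z²/n² ⇒ n² = E_R Z²/(−E_n) = 13.61 × 3² / 1.914 ≈ 64.00
n = 8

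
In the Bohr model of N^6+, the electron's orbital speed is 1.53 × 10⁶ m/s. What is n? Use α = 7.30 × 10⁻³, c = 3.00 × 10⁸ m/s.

v_n = Zαc/n ⇒ n = Zαc/v = 7 × 0.00730 × 3.00 × 10⁸ / 1.53 × 10⁶ ≈ 10.02
n = 10

10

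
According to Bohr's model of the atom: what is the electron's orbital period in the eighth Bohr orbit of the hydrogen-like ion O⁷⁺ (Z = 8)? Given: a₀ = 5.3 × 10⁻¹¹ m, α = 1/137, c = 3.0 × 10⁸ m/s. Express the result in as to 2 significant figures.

1200 as

r = n²a₀/Z = 8²·5.3 × 10⁻¹¹/8 = 4.2 × 10⁻¹⁰ m
v = Zαc/n = 8·0.0073·3.0 × 10⁸/8 = 2.2 × 10⁶ m/s
T = 2πr/v = 1.2 × 10⁻¹⁵ s = 1200 as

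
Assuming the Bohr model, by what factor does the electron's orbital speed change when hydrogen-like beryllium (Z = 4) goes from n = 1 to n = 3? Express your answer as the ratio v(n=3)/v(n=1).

v ∝ Z^1 · n^-1; with Z fixed, v ∝ n^-1.
v(n=3)/v(n=1) = (3/1)^-1 = 1/3

1/3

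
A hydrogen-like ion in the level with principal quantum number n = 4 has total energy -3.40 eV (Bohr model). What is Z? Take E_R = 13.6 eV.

2

E_n = −E_R Z²/n² ⇒ Z² = −E_n n²/E_R = 3.40 × 4² / 13.6 ≈ 4.00
Z = 2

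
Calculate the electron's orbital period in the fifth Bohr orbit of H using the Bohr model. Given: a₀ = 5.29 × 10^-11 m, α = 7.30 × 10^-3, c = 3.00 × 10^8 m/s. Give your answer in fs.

19.0 fs

r = n²a₀/Z = 5²·5.29 × 10^-11/1 = 1.32 × 10^-9 m
v = Zαc/n = 1·0.00730·3.00 × 10^8/5 = 4.38 × 10^5 m/s
T = 2πr/v = 1.90 × 10^-14 s = 19.0 fs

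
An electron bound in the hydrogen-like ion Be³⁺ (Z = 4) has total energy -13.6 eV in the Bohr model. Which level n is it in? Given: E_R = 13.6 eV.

E_n = −E_R Z²/n² ⇒ n² = E_R Z²/(−E_n) = 13.6 × 4² / 13.6 ≈ 16.00
n = 4

4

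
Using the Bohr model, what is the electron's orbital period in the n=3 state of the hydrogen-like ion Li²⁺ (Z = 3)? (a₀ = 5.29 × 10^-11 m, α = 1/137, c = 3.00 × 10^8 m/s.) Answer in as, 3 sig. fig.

r = n²a₀/Z = 3²·5.29 × 10^-11/3 = 1.59 × 10^-10 m
v = Zαc/n = 3·0.00730·3.00 × 10^8/3 = 2.19 × 10^6 m/s
T = 2πr/v = 4.55 × 10^-16 s = 455 as

455 as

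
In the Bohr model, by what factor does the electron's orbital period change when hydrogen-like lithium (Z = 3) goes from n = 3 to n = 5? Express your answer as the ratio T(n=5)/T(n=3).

125/27

T ∝ Z^-2 · n^3; with Z fixed, T ∝ n^3.
T(n=5)/T(n=3) = (5/3)^3 = 125/27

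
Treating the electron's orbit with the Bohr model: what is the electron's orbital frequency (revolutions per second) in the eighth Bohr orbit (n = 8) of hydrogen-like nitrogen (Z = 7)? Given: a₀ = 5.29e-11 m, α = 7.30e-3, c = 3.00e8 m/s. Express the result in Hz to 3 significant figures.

6.31e14 Hz

r = n²a₀/Z = 4.84e-10 m, v = Zαc/n = 1.92e6 m/s
f = v/(2πr) = 6.31e14 Hz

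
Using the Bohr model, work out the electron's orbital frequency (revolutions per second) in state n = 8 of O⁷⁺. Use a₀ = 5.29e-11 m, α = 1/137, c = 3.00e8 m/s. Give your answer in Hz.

r = n²a₀/Z = 4.23e-10 m, v = Zαc/n = 2.19e6 m/s
f = v/(2πr) = 8.24e14 Hz

8.24e14 Hz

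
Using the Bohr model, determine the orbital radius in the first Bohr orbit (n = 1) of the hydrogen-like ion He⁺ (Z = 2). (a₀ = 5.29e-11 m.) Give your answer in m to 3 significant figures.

r_n = n²a₀/Z = 1² × 5.29e-11 / 2
    = 1 × 5.29e-11 / 2 = 2.65e-11 m

2.65e-11 m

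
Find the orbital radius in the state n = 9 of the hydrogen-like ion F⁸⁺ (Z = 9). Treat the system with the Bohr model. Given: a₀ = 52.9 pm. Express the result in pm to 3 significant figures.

r_n = n²a₀/Z = 9² × 52.9 / 9
    = 81 × 52.9 / 9 = 476 pm

476 pm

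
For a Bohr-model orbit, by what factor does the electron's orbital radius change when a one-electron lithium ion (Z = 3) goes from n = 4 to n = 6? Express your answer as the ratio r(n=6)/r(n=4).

r ∝ Z^-1 · n^2; with Z fixed, r ∝ n^2.
r(n=6)/r(n=4) = (6/4)^2 = 9/4

9/4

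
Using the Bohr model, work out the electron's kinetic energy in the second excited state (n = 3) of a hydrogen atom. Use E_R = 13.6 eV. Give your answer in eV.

1.51 eV

For a Coulomb orbit the virial theorem gives K = −E_n.
E_n = −E_R·Z²/n², so K = E_R·Z²/n² = 13.6 × 1²/3² = 1.51 eV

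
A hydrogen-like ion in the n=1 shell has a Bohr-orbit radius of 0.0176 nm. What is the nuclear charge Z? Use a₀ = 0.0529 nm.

3

r_n = n²a₀/Z ⇒ Z = n²a₀/r = 1² × 0.0529 / 0.0176 ≈ 3.01
Z = 3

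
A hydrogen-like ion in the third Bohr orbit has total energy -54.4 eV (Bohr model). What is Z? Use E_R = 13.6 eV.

6

E_n = −E_R Z²/n² ⇒ Z² = −E_n n²/E_R = 54.4 × 3² / 13.6 ≈ 36.00
Z = 6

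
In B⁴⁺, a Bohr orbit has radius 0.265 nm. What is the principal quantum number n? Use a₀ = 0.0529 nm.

r_n = n²a₀/Z ⇒ n² = rZ/a₀ = 0.265 × 5 / 0.0529 ≈ 25.05
n = 5

5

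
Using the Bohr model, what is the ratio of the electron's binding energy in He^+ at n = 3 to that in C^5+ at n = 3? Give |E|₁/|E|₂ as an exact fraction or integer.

1/9

|E| ∝ Z^2 · n^-2
|E|₁/|E|₂ = (2/6)^2 · (3/3)^-2 = 1/9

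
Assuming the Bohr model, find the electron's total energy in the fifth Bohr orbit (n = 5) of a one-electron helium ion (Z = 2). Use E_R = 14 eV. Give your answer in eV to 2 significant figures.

E_n = −E_R·Z²/n² = −14 × 2²/5² = -2.2 eV

-2.2 eV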